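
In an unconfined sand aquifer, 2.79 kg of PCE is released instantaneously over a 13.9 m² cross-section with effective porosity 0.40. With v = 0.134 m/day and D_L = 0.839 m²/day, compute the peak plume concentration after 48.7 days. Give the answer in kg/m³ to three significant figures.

The peak of an instantaneous 1D plume sits at x = vt; there the Gaussian factor is 1 and C_max = M/(n_e·A·√(4πDt)), where n_e·A is the pore area the mass is dissolved in.
√(4πDt) = √(4π × 0.839 × 48.7) = 22.66 m, so C_max = 2.79/(0.40 × 13.9 × 22.66) = 0.0221 kg/m³.

0.0221 kg/m³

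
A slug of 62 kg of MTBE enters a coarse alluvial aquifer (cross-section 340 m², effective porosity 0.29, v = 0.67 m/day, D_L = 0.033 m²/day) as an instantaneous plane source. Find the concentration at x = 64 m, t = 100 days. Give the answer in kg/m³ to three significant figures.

For an instantaneous plane source, C(x,t) = M/(n_e·A·√(4πDt)) · exp(−(x−vt)²/(4Dt)), with n_e·A the pore (flow) area.
Plume center vt = 0.67 × 100 = 67 m, so the well at 64 m is 3 m upgradient of the peak.
√(4πDt) = 6.440 m, giving peak height M/(n_e·A·√(4πDt)) = 62/(0.29 × 340 × 6.440) = 0.09764 kg/m³.
(x−vt)²/(4Dt) = (-3)²/(4 × 0.033 × 100) = 0.6818; exp(−0.6818) = 0.5057.
C = 0.09764 × 0.5057 = 0.0494 kg/m³.

0.0494 kg/m³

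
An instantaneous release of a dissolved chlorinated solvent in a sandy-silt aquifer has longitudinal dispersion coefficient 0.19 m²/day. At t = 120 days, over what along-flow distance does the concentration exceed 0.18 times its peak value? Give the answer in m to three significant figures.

The plume is Gaussian with σ = √(2Dt) = √(2 × 0.19 × 120) = 6.753 m.
C/C_peak = exp(−Δx²/(2σ²)) = 0.18 ⇒ Δx = σ·√(−2 ln 0.18) = 6.753 × 1.852 = 12.51 m.
Width = 2Δx = 25.0 m.

25.0 m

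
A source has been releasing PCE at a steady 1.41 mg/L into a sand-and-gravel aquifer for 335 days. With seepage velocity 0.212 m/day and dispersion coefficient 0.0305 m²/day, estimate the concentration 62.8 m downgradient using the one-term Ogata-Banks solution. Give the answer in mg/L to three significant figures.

1.36 mg/L

For a continuous step input, C/C₀ ≈ ½·erfc((x−vt)/(2√(Dt))).
vt = 0.212 × 335 = 71.02 m and 2√(Dt) = 2√(0.0305 × 335) = 6.393 m.
Argument (x−vt)/(2√(Dt)) = (62.8 − 71.02)/6.393 = -1.286; ½·erfc(-1.286) = 0.9655.
C = 1.41 × 0.9655 = 1.36 mg/L.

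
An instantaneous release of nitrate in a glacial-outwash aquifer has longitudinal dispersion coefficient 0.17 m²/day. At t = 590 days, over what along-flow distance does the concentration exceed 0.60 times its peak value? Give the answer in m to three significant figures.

The plume is Gaussian with σ = √(2Dt) = √(2 × 0.17 × 590) = 14.16 m.
C/C_peak = exp(−Δx²/(2σ²)) = 0.60 ⇒ Δx = σ·√(−2 ln 0.60) = 14.16 × 1.011 = 14.32 m.
Width = 2Δx = 28.6 m.

28.6 m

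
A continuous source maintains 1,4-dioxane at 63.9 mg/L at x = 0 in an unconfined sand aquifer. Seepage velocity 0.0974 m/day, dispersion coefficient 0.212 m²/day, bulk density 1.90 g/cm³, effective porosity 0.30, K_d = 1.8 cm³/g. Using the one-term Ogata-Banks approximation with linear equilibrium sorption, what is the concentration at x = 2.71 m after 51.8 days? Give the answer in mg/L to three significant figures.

Retardation factor R = 1 + ρ_b·K_d/n = 1 + 1.90 × 1.8/0.30 = 12.40.
Sorption retards both mechanisms: v_R = v/R = 0.007855 m/day, D_R = D/R = 0.01710 m²/day.
v_R·t = 0.007855 × 51.8 = 0.406889 m; 2√(D_R t) = 1.882 m; argument = (2.71 − 0.406889)/1.882 = 1.224.
C = C₀ × ½·erfc(1.224) = 63.9 × 0.04173 = 2.67 mg/L.

2.67 mg/L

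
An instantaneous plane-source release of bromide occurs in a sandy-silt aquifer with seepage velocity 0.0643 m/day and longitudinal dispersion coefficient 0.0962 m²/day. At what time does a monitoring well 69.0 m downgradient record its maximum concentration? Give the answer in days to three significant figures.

1050 days

For the 1D instantaneous-source solution, setting ∂C/∂t = 0 at fixed x gives v²t² + 2Dt − x² = 0, so t = (√(D² + v²x²) − D)/v².
√(D² + v²x²) = √(0.0962² + 0.0643² × 69.0²) = 4.438; v² = 0.00413449.
t = (4.438 − 0.0962)/0.00413449 = 1050 days (vs. the pure-advection estimate x/v = 1070 d).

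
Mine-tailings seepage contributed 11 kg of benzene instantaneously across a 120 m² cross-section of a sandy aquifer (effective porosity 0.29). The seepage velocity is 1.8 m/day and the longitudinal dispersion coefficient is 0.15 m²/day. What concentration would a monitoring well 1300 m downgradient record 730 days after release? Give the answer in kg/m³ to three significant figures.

0.00545 kg/m³

For an instantaneous plane source, C(x,t) = M/(n_e·A·√(4πDt)) · exp(−(x−vt)²/(4Dt)), with n_e·A the pore (flow) area.
Plume center vt = 1.8 × 730 = 1314 m, so the well at 1300 m is 14 m upgradient of the peak.
√(4πDt) = 37.09 m, giving peak height M/(n_e·A·√(4πDt)) = 11/(0.29 × 120 × 37.09) = 0.008522 kg/m³.
(x−vt)²/(4Dt) = (-14)²/(4 × 0.15 × 730) = 0.4475; exp(−0.4475) = 0.6392.
C = 0.008522 × 0.6392 = 0.00545 kg/m³.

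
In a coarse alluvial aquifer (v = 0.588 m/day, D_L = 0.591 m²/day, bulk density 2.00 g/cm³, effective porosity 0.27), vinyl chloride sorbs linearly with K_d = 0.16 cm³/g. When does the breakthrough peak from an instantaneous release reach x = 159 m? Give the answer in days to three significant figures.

587 days

Retardation factor R = 1 + ρ_b·K_d/n = 1 + 2.00 × 0.16/0.27 = 2.185.
Sorption retards both mechanisms: v_R = v/R = 0.2691 m/day, D_R = D/R = 0.2705 m²/day.
Peak time from v_R²t² + 2D_R t − x² = 0: t = (√(D_R² + v_R²x²) − D_R)/v_R².
√(D_R² + v_R²x²) = √(0.2705² + 0.2691² × 159²) = 42.79; v_R² = 0.07241.
t = (42.79 − 0.2705)/0.07241 = 587 days.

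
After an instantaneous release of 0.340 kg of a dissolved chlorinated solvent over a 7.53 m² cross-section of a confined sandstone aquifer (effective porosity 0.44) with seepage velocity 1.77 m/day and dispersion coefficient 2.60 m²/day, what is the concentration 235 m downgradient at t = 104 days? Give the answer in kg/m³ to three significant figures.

0.000160 kg/m³

For an instantaneous plane source, C(x,t) = M/(n_e·A·√(4πDt)) · exp(−(x−vt)²/(4Dt)), with n_e·A the pore (flow) area.
Plume center vt = 1.77 × 104 = 184.08 m, so the well at 235 m is 50.92 m downgradient of the peak.
√(4πDt) = 58.29 m, giving peak height M/(n_e·A·√(4πDt)) = 0.340/(0.44 × 7.53 × 58.29) = 0.001761 kg/m³.
(x−vt)²/(4Dt) = (50.92)²/(4 × 2.60 × 104) = 2.397; exp(−2.397) = 0.09099.
C = 0.001761 × 0.09099 = 0.000160 kg/m³.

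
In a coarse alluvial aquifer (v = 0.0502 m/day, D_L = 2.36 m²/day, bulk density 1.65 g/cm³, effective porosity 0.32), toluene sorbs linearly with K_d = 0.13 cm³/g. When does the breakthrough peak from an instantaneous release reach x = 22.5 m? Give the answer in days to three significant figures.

170 days

Retardation factor R = 1 + ρ_b·K_d/n = 1 + 1.65 × 0.13/0.32 = 1.670.
Sorption retards both mechanisms: v_R = v/R = 0.03006 m/day, D_R = D/R = 1.413 m²/day.
Peak time from v_R²t² + 2D_R t − x² = 0: t = (√(D_R² + v_R²x²) − D_R)/v_R².
√(D_R² + v_R²x²) = √(1.413² + 0.03006² × 22.5²) = 1.567; v_R² = 0.0009036.
t = (1.567 − 1.413)/0.0009036 = 170 days.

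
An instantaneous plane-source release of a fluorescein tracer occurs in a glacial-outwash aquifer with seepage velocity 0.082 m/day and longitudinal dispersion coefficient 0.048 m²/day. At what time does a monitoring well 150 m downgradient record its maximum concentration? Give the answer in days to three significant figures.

For the 1D instantaneous-source solution, setting ∂C/∂t = 0 at fixed x gives v²t² + 2Dt − x² = 0, so t = (√(D² + v²x²) − D)/v².
√(D² + v²x²) = √(0.048² + 0.082² × 150²) = 12.30; v² = 0.006724.
t = (12.30 − 0.048)/0.006724 = 1820 days (vs. the pure-advection estimate x/v = 1830 d).

1820 days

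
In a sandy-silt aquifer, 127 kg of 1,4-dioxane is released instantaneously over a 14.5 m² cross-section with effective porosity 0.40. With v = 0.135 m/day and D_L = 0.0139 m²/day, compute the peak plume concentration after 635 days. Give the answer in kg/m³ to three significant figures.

The peak of an instantaneous 1D plume sits at x = vt; there the Gaussian factor is 1 and C_max = M/(n_e·A·√(4πDt)), where n_e·A is the pore area the mass is dissolved in.
√(4πDt) = √(4π × 0.0139 × 635) = 10.53 m, so C_max = 127/(0.40 × 14.5 × 10.53) = 2.08 kg/m³.

2.08 kg/m³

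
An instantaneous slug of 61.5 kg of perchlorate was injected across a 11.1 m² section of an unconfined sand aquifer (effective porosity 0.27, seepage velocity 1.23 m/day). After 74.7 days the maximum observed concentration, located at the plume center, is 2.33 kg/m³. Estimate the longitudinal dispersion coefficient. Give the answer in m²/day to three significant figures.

0.0826 m²/day

At the plume center C_max = M/(n_e·A·√(4πDt)), so D = M²/(4πt·(n_e·A·C_max)²).
n_e·A·C_max = 0.27 × 11.1 × 2.33 = 6.983 kg/m.
D = 61.5²/(4π × 74.7 × 6.983²) = 0.0826 m²/day.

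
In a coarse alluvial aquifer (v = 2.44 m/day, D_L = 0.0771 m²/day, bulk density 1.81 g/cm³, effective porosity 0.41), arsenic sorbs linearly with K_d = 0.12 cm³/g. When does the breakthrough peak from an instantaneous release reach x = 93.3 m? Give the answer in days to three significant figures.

58.5 days

Retardation factor R = 1 + ρ_b·K_d/n = 1 + 1.81 × 0.12/0.41 = 1.530.
Sorption retards both mechanisms: v_R = v/R = 1.595 m/day, D_R = D/R = 0.05039 m²/day.
Peak time from v_R²t² + 2D_R t − x² = 0: t = (√(D_R² + v_R²x²) − D_R)/v_R².
√(D_R² + v_R²x²) = √(0.05039² + 1.595² × 93.3²) = 148.8; v_R² = 2.544.
t = (148.8 − 0.05039)/2.544 = 58.5 days.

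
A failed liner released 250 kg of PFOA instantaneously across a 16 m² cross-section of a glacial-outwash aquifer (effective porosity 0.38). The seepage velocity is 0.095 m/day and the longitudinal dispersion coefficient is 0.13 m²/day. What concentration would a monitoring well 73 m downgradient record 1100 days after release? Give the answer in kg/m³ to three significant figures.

0.171 kg/m³

For an instantaneous plane source, C(x,t) = M/(n_e·A·√(4πDt)) · exp(−(x−vt)²/(4Dt)), with n_e·A the pore (flow) area.
Plume center vt = 0.095 × 1100 = 104.5 m, so the well at 73 m is 31.5 m upgradient of the peak.
√(4πDt) = 42.39 m, giving peak height M/(n_e·A·√(4πDt)) = 250/(0.38 × 16 × 42.39) = 0.9700 kg/m³.
(x−vt)²/(4Dt) = (-31.5)²/(4 × 0.13 × 1100) = 1.735; exp(−1.735) = 0.1764.
C = 0.9700 × 0.1764 = 0.171 kg/m³.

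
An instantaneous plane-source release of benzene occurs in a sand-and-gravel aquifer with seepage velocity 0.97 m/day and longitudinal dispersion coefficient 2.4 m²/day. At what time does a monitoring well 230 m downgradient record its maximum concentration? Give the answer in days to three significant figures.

For the 1D instantaneous-source solution, setting ∂C/∂t = 0 at fixed x gives v²t² + 2Dt − x² = 0, so t = (√(D² + v²x²) − D)/v².
√(D² + v²x²) = √(2.4² + 0.97² × 230²) = 223.1; v² = 0.9409.
t = (223.1 − 2.4)/0.9409 = 235 days (vs. the pure-advection estimate x/v = 237 d).

235 days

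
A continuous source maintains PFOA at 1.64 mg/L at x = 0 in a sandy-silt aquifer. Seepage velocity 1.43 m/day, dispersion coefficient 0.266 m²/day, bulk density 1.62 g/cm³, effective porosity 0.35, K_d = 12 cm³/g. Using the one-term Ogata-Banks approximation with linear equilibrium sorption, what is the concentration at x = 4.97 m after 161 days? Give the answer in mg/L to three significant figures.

Retardation factor R = 1 + ρ_b·K_d/n = 1 + 1.62 × 12/0.35 = 56.54.
Sorption retards both mechanisms: v_R = v/R = 0.02529 m/day, D_R = D/R = 0.004705 m²/day.
v_R·t = 0.02529 × 161 = 4.07169 m; 2√(D_R t) = 1.741 m; argument = (4.97 − 4.07169)/1.741 = 0.5160.
C = C₀ × ½·erfc(0.5160) = 1.64 × 0.2328 = 0.382 mg/L.

0.382 mg/L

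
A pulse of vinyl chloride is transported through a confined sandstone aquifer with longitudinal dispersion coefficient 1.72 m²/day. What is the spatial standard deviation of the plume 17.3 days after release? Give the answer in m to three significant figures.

7.71 m

Dispersive spreading gives a Gaussian with σ² = 2Dt; advection only shifts the center.
σ = √(2 × 1.72 × 17.3) = 7.71 m.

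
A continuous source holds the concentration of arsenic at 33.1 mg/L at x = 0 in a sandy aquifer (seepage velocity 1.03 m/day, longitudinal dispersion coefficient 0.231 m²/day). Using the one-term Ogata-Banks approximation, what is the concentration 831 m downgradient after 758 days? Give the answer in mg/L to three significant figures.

0.120 mg/L

For a continuous step input, C/C₀ ≈ ½·erfc((x−vt)/(2√(Dt))).
vt = 1.03 × 758 = 780.74 m and 2√(Dt) = 2√(0.231 × 758) = 26.46 m.
Argument (x−vt)/(2√(Dt)) = (831 − 780.74)/26.46 = 1.899; ½·erfc(1.899) = 0.003620.
C = 33.1 × 0.003620 = 0.120 mg/L.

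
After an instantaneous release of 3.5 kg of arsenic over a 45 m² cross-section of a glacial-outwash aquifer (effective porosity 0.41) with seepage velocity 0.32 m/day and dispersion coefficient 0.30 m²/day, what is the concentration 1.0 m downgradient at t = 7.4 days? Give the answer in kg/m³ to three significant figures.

For an instantaneous plane source, C(x,t) = M/(n_e·A·√(4πDt)) · exp(−(x−vt)²/(4Dt)), with n_e·A the pore (flow) area.
Plume center vt = 0.32 × 7.4 = 2.368 m, so the well at 1.0 m is 1.368 m upgradient of the peak.
√(4πDt) = 5.282 m, giving peak height M/(n_e·A·√(4πDt)) = 3.5/(0.41 × 45 × 5.282) = 0.03591 kg/m³.
(x−vt)²/(4Dt) = (-1.368)²/(4 × 0.30 × 7.4) = 0.2107; exp(−0.2107) = 0.8100.
C = 0.03591 × 0.8100 = 0.0291 kg/m³.

0.0291 kg/m³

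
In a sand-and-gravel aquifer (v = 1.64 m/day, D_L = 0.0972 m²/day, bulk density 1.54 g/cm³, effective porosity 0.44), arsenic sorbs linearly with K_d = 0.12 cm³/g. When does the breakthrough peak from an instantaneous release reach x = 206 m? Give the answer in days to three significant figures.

178 days

Retardation factor R = 1 + ρ_b·K_d/n = 1 + 1.54 × 0.12/0.44 = 1.420.
Sorption retards both mechanisms: v_R = v/R = 1.155 m/day, D_R = D/R = 0.06845 m²/day.
Peak time from v_R²t² + 2D_R t − x² = 0: t = (√(D_R² + v_R²x²) − D_R)/v_R².
√(D_R² + v_R²x²) = √(0.06845² + 1.155² × 206²) = 237.9; v_R² = 1.334.
t = (237.9 − 0.06845)/1.334 = 178 days.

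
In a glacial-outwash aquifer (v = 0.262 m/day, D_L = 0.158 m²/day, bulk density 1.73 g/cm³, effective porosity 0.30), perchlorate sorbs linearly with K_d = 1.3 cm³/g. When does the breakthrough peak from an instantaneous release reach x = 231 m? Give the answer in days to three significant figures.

7470 days

Retardation factor R = 1 + ρ_b·K_d/n = 1 + 1.73 × 1.3/0.30 = 8.497.
Sorption retards both mechanisms: v_R = v/R = 0.03083 m/day, D_R = D/R = 0.01859 m²/day.
Peak time from v_R²t² + 2D_R t − x² = 0: t = (√(D_R² + v_R²x²) − D_R)/v_R².
√(D_R² + v_R²x²) = √(0.01859² + 0.03083² × 231²) = 7.122; v_R² = 0.0009505.
t = (7.122 − 0.01859)/0.0009505 = 7470 days.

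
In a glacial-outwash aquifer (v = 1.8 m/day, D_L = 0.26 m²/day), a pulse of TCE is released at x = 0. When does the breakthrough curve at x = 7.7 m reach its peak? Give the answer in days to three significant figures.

4.20 days

For the 1D instantaneous-source solution, setting ∂C/∂t = 0 at fixed x gives v²t² + 2Dt − x² = 0, so t = (√(D² + v²x²) − D)/v².
√(D² + v²x²) = √(0.26² + 1.8² × 7.7²) = 13.86; v² = 3.24.
t = (13.86 − 0.26)/3.24 = 4.20 days (vs. the pure-advection estimate x/v = 4.28 d).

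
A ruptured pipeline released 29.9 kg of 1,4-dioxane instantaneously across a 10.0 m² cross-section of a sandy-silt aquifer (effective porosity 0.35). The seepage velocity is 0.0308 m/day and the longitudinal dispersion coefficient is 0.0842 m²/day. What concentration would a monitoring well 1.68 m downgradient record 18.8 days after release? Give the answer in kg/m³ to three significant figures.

1.58 kg/m³

For an instantaneous plane source, C(x,t) = M/(n_e·A·√(4πDt)) · exp(−(x−vt)²/(4Dt)), with n_e·A the pore (flow) area.
Plume center vt = 0.0308 × 18.8 = 0.57904 m, so the well at 1.68 m is 1.10096 m downgradient of the peak.
√(4πDt) = 4.460 m, giving peak height M/(n_e·A·√(4πDt)) = 29.9/(0.35 × 10.0 × 4.460) = 1.915 kg/m³.
(x−vt)²/(4Dt) = (1.10096)²/(4 × 0.0842 × 18.8) = 0.1914; exp(−0.1914) = 0.8258.
C = 1.915 × 0.8258 = 1.58 kg/m³.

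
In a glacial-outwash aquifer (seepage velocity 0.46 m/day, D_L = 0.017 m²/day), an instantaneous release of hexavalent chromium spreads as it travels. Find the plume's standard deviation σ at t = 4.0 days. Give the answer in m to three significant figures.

0.369 m

Dispersive spreading gives a Gaussian with σ² = 2Dt; advection only shifts the center.
σ = √(2 × 0.017 × 4.0) = 0.369 m.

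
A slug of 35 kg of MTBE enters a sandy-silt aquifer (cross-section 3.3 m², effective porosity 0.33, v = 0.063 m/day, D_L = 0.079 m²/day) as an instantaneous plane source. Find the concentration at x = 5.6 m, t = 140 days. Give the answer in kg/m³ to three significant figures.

For an instantaneous plane source, C(x,t) = M/(n_e·A·√(4πDt)) · exp(−(x−vt)²/(4Dt)), with n_e·A the pore (flow) area.
Plume center vt = 0.063 × 140 = 8.82 m, so the well at 5.6 m is 3.22 m upgradient of the peak.
√(4πDt) = 11.79 m, giving peak height M/(n_e·A·√(4πDt)) = 35/(0.33 × 3.3 × 11.79) = 2.726 kg/m³.
(x−vt)²/(4Dt) = (-3.22)²/(4 × 0.079 × 140) = 0.2344; exp(−0.2344) = 0.7910.
C = 2.726 × 0.7910 = 2.16 kg/m³.

2.16 kg/m³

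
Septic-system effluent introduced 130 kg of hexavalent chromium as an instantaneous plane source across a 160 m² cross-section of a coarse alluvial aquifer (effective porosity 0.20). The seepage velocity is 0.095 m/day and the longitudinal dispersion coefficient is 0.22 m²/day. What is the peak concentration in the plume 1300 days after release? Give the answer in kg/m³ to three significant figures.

0.0678 kg/m³

The peak of an instantaneous 1D plume sits at x = vt; there the Gaussian factor is 1 and C_max = M/(n_e·A·√(4πDt)), where n_e·A is the pore area the mass is dissolved in.
√(4πDt) = √(4π × 0.22 × 1300) = 59.95 m, so C_max = 130/(0.20 × 160 × 59.95) = 0.0678 kg/m³.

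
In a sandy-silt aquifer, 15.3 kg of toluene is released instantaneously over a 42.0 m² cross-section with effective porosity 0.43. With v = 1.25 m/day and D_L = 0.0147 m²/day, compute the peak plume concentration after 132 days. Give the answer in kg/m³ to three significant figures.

The peak of an instantaneous 1D plume sits at x = vt; there the Gaussian factor is 1 and C_max = M/(n_e·A·√(4πDt)), where n_e·A is the pore area the mass is dissolved in.
√(4πDt) = √(4π × 0.0147 × 132) = 4.938 m, so C_max = 15.3/(0.43 × 42.0 × 4.938) = 0.172 kg/m³.

0.172 kg/m³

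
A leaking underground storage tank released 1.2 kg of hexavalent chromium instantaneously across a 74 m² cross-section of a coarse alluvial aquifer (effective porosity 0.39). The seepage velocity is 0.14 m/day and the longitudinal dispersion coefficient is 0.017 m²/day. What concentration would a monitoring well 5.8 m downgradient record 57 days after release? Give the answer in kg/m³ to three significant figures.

0.00350 kg/m³

For an instantaneous plane source, C(x,t) = M/(n_e·A·√(4πDt)) · exp(−(x−vt)²/(4Dt)), with n_e·A the pore (flow) area.
Plume center vt = 0.14 × 57 = 7.98 m, so the well at 5.8 m is 2.18 m upgradient of the peak.
√(4πDt) = 3.490 m, giving peak height M/(n_e·A·√(4πDt)) = 1.2/(0.39 × 74 × 3.490) = 0.01191 kg/m³.
(x−vt)²/(4Dt) = (-2.18)²/(4 × 0.017 × 57) = 1.226; exp(−1.226) = 0.2935.
C = 0.01191 × 0.2935 = 0.00350 kg/m³.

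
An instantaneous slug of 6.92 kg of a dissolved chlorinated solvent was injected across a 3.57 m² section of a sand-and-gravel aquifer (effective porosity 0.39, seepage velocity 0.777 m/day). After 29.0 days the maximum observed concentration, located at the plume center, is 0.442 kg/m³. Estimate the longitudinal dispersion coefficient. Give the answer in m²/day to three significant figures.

At the plume center C_max = M/(n_e·A·√(4πDt)), so D = M²/(4πt·(n_e·A·C_max)²).
n_e·A·C_max = 0.39 × 3.57 × 0.442 = 0.6154 kg/m.
D = 6.92²/(4π × 29.0 × 0.6154²) = 0.347 m²/day.

0.347 m²/day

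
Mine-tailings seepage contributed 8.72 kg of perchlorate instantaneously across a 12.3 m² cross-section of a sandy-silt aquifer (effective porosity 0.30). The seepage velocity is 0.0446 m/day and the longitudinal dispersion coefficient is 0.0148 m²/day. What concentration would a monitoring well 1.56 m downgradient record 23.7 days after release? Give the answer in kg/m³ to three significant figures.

0.940 kg/m³

For an instantaneous plane source, C(x,t) = M/(n_e·A·√(4πDt)) · exp(−(x−vt)²/(4Dt)), with n_e·A the pore (flow) area.
Plume center vt = 0.0446 × 23.7 = 1.05702 m, so the well at 1.56 m is 0.50298 m downgradient of the peak.
√(4πDt) = 2.099 m, giving peak height M/(n_e·A·√(4πDt)) = 8.72/(0.30 × 12.3 × 2.099) = 1.126 kg/m³.
(x−vt)²/(4Dt) = (0.50298)²/(4 × 0.0148 × 23.7) = 0.1803; exp(−0.1803) = 0.8350.
C = 1.126 × 0.8350 = 0.940 kg/m³.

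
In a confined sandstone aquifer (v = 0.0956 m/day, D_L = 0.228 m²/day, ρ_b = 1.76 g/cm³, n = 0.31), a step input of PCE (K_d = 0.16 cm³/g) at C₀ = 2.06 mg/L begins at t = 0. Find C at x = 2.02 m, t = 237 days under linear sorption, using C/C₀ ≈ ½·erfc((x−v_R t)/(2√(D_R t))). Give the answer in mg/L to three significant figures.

Retardation factor R = 1 + ρ_b·K_d/n = 1 + 1.76 × 0.16/0.31 = 1.908.
Sorption retards both mechanisms: v_R = v/R = 0.05010 m/day, D_R = D/R = 0.1195 m²/day.
v_R·t = 0.05010 × 237 = 11.8737 m; 2√(D_R t) = 10.64 m; argument = (2.02 − 11.8737)/10.64 = -0.9261.
C = C₀ × ½·erfc(-0.9261) = 2.06 × 0.9049 = 1.86 mg/L.

1.86 mg/L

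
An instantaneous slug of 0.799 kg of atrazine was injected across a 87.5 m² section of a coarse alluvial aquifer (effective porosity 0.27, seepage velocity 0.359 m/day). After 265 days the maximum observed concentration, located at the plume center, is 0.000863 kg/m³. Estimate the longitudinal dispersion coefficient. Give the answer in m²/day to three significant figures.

0.461 m²/day

At the plume center C_max = M/(n_e·A·√(4πDt)), so D = M²/(4πt·(n_e·A·C_max)²).
n_e·A·C_max = 0.27 × 87.5 × 0.000863 = 0.02039 kg/m.
D = 0.799²/(4π × 265 × 0.02039²) = 0.461 m²/day.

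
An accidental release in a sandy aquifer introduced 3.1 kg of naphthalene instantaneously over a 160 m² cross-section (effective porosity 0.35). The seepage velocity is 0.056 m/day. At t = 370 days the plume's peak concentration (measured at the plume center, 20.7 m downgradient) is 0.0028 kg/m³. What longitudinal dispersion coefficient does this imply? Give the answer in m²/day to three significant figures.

0.0841 m²/day

At the plume center C_max = M/(n_e·A·√(4πDt)), so D = M²/(4πt·(n_e·A·C_max)²).
n_e·A·C_max = 0.35 × 160 × 0.0028 = 0.1568 kg/m.
D = 3.1²/(4π × 370 × 0.1568²) = 0.0841 m²/day.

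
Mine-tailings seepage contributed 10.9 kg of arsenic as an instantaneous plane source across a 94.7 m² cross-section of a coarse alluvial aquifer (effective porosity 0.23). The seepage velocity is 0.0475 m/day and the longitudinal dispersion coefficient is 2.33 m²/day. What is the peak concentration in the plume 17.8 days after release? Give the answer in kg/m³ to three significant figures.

The peak of an instantaneous 1D plume sits at x = vt; there the Gaussian factor is 1 and C_max = M/(n_e·A·√(4πDt)), where n_e·A is the pore area the mass is dissolved in.
√(4πDt) = √(4π × 2.33 × 17.8) = 22.83 m, so C_max = 10.9/(0.23 × 94.7 × 22.83) = 0.0219 kg/m³.

0.0219 kg/m³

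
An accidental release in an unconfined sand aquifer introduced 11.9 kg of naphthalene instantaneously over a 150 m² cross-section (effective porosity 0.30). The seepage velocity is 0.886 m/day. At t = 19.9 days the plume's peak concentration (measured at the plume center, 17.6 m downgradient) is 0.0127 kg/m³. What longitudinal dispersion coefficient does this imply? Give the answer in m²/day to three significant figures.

At the plume center C_max = M/(n_e·A·√(4πDt)), so D = M²/(4πt·(n_e·A·C_max)²).
n_e·A·C_max = 0.30 × 150 × 0.0127 = 0.5715 kg/m.
D = 11.9²/(4π × 19.9 × 0.5715²) = 1.73 m²/day.

1.73 m²/day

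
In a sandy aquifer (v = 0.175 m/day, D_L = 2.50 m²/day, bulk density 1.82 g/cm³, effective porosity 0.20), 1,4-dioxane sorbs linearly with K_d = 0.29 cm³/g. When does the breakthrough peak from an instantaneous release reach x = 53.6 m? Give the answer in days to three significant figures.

856 days

Retardation factor R = 1 + ρ_b·K_d/n = 1 + 1.82 × 0.29/0.20 = 3.639.
Sorption retards both mechanisms: v_R = v/R = 0.04809 m/day, D_R = D/R = 0.6870 m²/day.
Peak time from v_R²t² + 2D_R t − x² = 0: t = (√(D_R² + v_R²x²) − D_R)/v_R².
√(D_R² + v_R²x²) = √(0.6870² + 0.04809² × 53.6²) = 2.668; v_R² = 0.002313.
t = (2.668 − 0.6870)/0.002313 = 856 days.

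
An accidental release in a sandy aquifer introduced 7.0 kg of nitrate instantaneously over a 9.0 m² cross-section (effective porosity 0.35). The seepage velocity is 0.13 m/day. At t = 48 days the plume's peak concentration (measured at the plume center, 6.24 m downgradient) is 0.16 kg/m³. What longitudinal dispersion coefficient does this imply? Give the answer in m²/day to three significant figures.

At the plume center C_max = M/(n_e·A·√(4πDt)), so D = M²/(4πt·(n_e·A·C_max)²).
n_e·A·C_max = 0.35 × 9.0 × 0.16 = 0.5040 kg/m.
D = 7.0²/(4π × 48 × 0.5040²) = 0.320 m²/day.

0.320 m²/day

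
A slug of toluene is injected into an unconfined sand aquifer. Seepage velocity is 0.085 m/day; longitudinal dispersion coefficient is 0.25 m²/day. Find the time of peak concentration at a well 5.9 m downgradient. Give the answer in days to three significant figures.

43.0 days

For the 1D instantaneous-source solution, setting ∂C/∂t = 0 at fixed x gives v²t² + 2Dt − x² = 0, so t = (√(D² + v²x²) − D)/v².
√(D² + v²x²) = √(0.25² + 0.085² × 5.9²) = 0.5604; v² = 0.007225.
t = (0.5604 − 0.25)/0.007225 = 43.0 days (vs. the pure-advection estimate x/v = 69.4 d).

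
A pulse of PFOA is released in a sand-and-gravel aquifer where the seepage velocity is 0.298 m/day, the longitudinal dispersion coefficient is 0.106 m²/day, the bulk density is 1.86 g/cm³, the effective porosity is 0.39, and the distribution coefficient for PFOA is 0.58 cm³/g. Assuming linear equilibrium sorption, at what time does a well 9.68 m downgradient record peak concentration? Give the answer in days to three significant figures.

118 days

Retardation factor R = 1 + ρ_b·K_d/n = 1 + 1.86 × 0.58/0.39 = 3.766.
Sorption retards both mechanisms: v_R = v/R = 0.07913 m/day, D_R = D/R = 0.02815 m²/day.
Peak time from v_R²t² + 2D_R t − x² = 0: t = (√(D_R² + v_R²x²) − D_R)/v_R².
√(D_R² + v_R²x²) = √(0.02815² + 0.07913² × 9.68²) = 0.7665; v_R² = 0.006262.
t = (0.7665 − 0.02815)/0.006262 = 118 days.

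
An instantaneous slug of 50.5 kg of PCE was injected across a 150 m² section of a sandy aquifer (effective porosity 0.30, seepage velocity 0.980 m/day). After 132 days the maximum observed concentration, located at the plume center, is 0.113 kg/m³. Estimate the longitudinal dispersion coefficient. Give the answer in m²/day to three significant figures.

0.0595 m²/day

At the plume center C_max = M/(n_e·A·√(4πDt)), so D = M²/(4πt·(n_e·A·C_max)²).
n_e·A·C_max = 0.30 × 150 × 0.113 = 5.085 kg/m.
D = 50.5²/(4π × 132 × 5.085²) = 0.0595 m²/day.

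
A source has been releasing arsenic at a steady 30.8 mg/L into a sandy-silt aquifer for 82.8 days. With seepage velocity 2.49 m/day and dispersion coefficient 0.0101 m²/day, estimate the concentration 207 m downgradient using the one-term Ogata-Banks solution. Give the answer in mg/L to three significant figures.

For a continuous step input, C/C₀ ≈ ½·erfc((x−vt)/(2√(Dt))).
vt = 2.49 × 82.8 = 206.172 m and 2√(Dt) = 2√(0.0101 × 82.8) = 1.829 m.
Argument (x−vt)/(2√(Dt)) = (207 − 206.172)/1.829 = 0.4527; ½·erfc(0.4527) = 0.2610.
C = 30.8 × 0.2610 = 8.04 mg/L.

8.04 mg/L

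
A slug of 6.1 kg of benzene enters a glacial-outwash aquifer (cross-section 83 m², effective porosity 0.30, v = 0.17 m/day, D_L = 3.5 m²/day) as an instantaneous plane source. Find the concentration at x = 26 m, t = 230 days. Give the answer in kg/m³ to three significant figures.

0.00231 kg/m³

For an instantaneous plane source, C(x,t) = M/(n_e·A·√(4πDt)) · exp(−(x−vt)²/(4Dt)), with n_e·A the pore (flow) area.
Plume center vt = 0.17 × 230 = 39.1 m, so the well at 26 m is 13.1 m upgradient of the peak.
√(4πDt) = 100.6 m, giving peak height M/(n_e·A·√(4πDt)) = 6.1/(0.30 × 83 × 100.6) = 0.002435 kg/m³.
(x−vt)²/(4Dt) = (-13.1)²/(4 × 3.5 × 230) = 0.05330; exp(−0.05330) = 0.9481.
C = 0.002435 × 0.9481 = 0.00231 kg/m³.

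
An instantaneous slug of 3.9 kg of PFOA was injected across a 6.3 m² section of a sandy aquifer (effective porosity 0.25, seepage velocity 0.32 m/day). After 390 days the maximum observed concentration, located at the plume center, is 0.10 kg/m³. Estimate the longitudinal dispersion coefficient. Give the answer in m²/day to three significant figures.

At the plume center C_max = M/(n_e·A·√(4πDt)), so D = M²/(4πt·(n_e·A·C_max)²).
n_e·A·C_max = 0.25 × 6.3 × 0.10 = 0.1575 kg/m.
D = 3.9²/(4π × 390 × 0.1575²) = 0.125 m²/day.

0.125 m²/day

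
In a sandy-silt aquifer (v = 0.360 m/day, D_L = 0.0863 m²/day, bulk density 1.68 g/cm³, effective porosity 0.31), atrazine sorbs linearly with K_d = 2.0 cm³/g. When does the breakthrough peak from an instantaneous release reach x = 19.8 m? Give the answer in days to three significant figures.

643 days

Retardation factor R = 1 + ρ_b·K_d/n = 1 + 1.68 × 2.0/0.31 = 11.84.
Sorption retards both mechanisms: v_R = v/R = 0.03041 m/day, D_R = D/R = 0.007289 m²/day.
Peak time from v_R²t² + 2D_R t − x² = 0: t = (√(D_R² + v_R²x²) − D_R)/v_R².
√(D_R² + v_R²x²) = √(0.007289² + 0.03041² × 19.8²) = 0.6022; v_R² = 0.0009248.
t = (0.6022 − 0.007289)/0.0009248 = 643 days.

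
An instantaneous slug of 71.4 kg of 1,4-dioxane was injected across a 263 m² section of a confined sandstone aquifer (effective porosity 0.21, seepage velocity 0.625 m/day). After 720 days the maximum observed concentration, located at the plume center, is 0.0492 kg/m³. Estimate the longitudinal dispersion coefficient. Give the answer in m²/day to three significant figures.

0.0763 m²/day

At the plume center C_max = M/(n_e·A·√(4πDt)), so D = M²/(4πt·(n_e·A·C_max)²).
n_e·A·C_max = 0.21 × 263 × 0.0492 = 2.717 kg/m.
D = 71.4²/(4π × 720 × 2.717²) = 0.0763 m²/day.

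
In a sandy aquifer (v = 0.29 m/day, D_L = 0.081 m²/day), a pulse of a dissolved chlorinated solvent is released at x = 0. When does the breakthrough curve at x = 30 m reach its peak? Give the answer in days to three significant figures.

For the 1D instantaneous-source solution, setting ∂C/∂t = 0 at fixed x gives v²t² + 2Dt − x² = 0, so t = (√(D² + v²x²) − D)/v².
√(D² + v²x²) = √(0.081² + 0.29² × 30²) = 8.700; v² = 0.0841.
t = (8.700 − 0.081)/0.0841 = 102 days (vs. the pure-advection estimate x/v = 103 d).

102 days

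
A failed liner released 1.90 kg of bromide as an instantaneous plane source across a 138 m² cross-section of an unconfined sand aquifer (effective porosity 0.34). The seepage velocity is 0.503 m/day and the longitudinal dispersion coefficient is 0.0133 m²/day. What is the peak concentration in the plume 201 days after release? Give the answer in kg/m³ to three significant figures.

The peak of an instantaneous 1D plume sits at x = vt; there the Gaussian factor is 1 and C_max = M/(n_e·A·√(4πDt)), where n_e·A is the pore area the mass is dissolved in.
√(4πDt) = √(4π × 0.0133 × 201) = 5.796 m, so C_max = 1.90/(0.34 × 138 × 5.796) = 0.00699 kg/m³.

0.00699 kg/m³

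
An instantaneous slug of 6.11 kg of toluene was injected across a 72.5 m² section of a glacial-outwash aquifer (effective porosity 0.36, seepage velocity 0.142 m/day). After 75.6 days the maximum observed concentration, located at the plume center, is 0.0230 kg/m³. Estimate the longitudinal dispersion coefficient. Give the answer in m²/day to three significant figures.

At the plume center C_max = M/(n_e·A·√(4πDt)), so D = M²/(4πt·(n_e·A·C_max)²).
n_e·A·C_max = 0.36 × 72.5 × 0.0230 = 0.6003 kg/m.
D = 6.11²/(4π × 75.6 × 0.6003²) = 0.109 m²/day.

0.109 m²/day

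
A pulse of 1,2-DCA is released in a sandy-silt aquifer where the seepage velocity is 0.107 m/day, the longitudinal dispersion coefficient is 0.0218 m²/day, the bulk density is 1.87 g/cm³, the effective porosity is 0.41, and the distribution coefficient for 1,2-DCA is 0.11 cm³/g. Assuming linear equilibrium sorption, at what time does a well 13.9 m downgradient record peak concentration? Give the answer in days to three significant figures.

Retardation factor R = 1 + ρ_b·K_d/n = 1 + 1.87 × 0.11/0.41 = 1.502.
Sorption retards both mechanisms: v_R = v/R = 0.07124 m/day, D_R = D/R = 0.01451 m²/day.
Peak time from v_R²t² + 2D_R t − x² = 0: t = (√(D_R² + v_R²x²) − D_R)/v_R².
√(D_R² + v_R²x²) = √(0.01451² + 0.07124² × 13.9²) = 0.9903; v_R² = 0.005075.
t = (0.9903 − 0.01451)/0.005075 = 192 days.

192 days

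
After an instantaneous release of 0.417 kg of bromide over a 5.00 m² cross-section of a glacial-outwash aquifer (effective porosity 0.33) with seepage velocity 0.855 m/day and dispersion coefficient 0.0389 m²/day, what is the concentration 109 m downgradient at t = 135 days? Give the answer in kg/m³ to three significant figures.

0.00436 kg/m³

For an instantaneous plane source, C(x,t) = M/(n_e·A·√(4πDt)) · exp(−(x−vt)²/(4Dt)), with n_e·A the pore (flow) area.
Plume center vt = 0.855 × 135 = 115.425 m, so the well at 109 m is 6.425 m upgradient of the peak.
√(4πDt) = 8.124 m, giving peak height M/(n_e·A·√(4πDt)) = 0.417/(0.33 × 5.00 × 8.124) = 0.03111 kg/m³.
(x−vt)²/(4Dt) = (-6.425)²/(4 × 0.0389 × 135) = 1.965; exp(−1.965) = 0.1402.
C = 0.03111 × 0.1402 = 0.00436 kg/m³.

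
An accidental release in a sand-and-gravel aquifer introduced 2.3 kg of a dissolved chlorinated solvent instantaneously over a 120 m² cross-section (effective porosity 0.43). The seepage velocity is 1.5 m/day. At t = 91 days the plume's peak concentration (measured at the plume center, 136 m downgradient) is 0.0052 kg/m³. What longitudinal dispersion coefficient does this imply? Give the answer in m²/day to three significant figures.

0.0643 m²/day

At the plume center C_max = M/(n_e·A·√(4πDt)), so D = M²/(4πt·(n_e·A·C_max)²).
n_e·A·C_max = 0.43 × 120 × 0.0052 = 0.2683 kg/m.
D = 2.3²/(4π × 91 × 0.2683²) = 0.0643 m²/day.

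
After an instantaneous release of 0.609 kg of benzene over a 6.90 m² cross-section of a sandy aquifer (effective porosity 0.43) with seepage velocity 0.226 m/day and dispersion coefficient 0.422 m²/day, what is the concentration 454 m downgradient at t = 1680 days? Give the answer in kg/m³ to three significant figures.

0.000310 kg/m³

For an instantaneous plane source, C(x,t) = M/(n_e·A·√(4πDt)) · exp(−(x−vt)²/(4Dt)), with n_e·A the pore (flow) area.
Plume center vt = 0.226 × 1680 = 379.68 m, so the well at 454 m is 74.32 m downgradient of the peak.
√(4πDt) = 94.39 m, giving peak height M/(n_e·A·√(4πDt)) = 0.609/(0.43 × 6.90 × 94.39) = 0.002175 kg/m³.
(x−vt)²/(4Dt) = (74.32)²/(4 × 0.422 × 1680) = 1.948; exp(−1.948) = 0.1426.
C = 0.002175 × 0.1426 = 0.000310 kg/m³.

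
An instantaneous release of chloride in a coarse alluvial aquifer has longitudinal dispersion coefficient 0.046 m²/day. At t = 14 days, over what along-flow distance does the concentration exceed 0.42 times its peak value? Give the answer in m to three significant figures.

The plume is Gaussian with σ = √(2Dt) = √(2 × 0.046 × 14) = 1.135 m.
C/C_peak = exp(−Δx²/(2σ²)) = 0.42 ⇒ Δx = σ·√(−2 ln 0.42) = 1.135 × 1.317 = 1.495 m.
Width = 2Δx = 2.99 m.

2.99 m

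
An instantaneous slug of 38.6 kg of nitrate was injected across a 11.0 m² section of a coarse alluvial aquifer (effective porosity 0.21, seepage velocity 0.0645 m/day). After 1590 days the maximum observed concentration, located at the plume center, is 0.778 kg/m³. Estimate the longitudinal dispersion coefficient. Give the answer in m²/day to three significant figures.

0.0231 m²/day

At the plume center C_max = M/(n_e·A·√(4πDt)), so D = M²/(4πt·(n_e·A·C_max)²).
n_e·A·C_max = 0.21 × 11.0 × 0.778 = 1.797 kg/m.
D = 38.6²/(4π × 1590 × 1.797²) = 0.0231 m²/day.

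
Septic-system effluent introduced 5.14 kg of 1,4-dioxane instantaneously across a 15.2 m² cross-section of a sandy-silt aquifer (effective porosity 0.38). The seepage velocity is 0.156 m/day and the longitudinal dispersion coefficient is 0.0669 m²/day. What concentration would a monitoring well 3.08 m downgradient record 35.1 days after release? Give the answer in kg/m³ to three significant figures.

For an instantaneous plane source, C(x,t) = M/(n_e·A·√(4πDt)) · exp(−(x−vt)²/(4Dt)), with n_e·A the pore (flow) area.
Plume center vt = 0.156 × 35.1 = 5.4756 m, so the well at 3.08 m is 2.3956 m upgradient of the peak.
√(4πDt) = 5.432 m, giving peak height M/(n_e·A·√(4πDt)) = 5.14/(0.38 × 15.2 × 5.432) = 0.1638 kg/m³.
(x−vt)²/(4Dt) = (-2.3956)²/(4 × 0.0669 × 35.1) = 0.6110; exp(−0.6110) = 0.5428.
C = 0.1638 × 0.5428 = 0.0889 kg/m³.

0.0889 kg/m³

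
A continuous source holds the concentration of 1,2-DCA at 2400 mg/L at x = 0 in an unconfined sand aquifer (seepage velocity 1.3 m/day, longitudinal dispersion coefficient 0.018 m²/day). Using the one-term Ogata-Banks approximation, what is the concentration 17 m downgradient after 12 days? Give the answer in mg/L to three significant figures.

39.8 mg/L

For a continuous step input, C/C₀ ≈ ½·erfc((x−vt)/(2√(Dt))).
vt = 1.3 × 12 = 15.6 m and 2√(Dt) = 2√(0.018 × 12) = 0.9295 m.
Argument (x−vt)/(2√(Dt)) = (17 − 15.6)/0.9295 = 1.506; ½·erfc(1.506) = 0.01659.
C = 2400 × 0.01659 = 39.8 mg/L.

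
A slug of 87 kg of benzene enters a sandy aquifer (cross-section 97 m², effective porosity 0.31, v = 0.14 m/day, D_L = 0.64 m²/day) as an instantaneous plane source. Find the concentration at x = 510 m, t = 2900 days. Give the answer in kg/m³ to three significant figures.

0.00441 kg/m³

For an instantaneous plane source, C(x,t) = M/(n_e·A·√(4πDt)) · exp(−(x−vt)²/(4Dt)), with n_e·A the pore (flow) area.
Plume center vt = 0.14 × 2900 = 406 m, so the well at 510 m is 104 m downgradient of the peak.
√(4πDt) = 152.7 m, giving peak height M/(n_e·A·√(4πDt)) = 87/(0.31 × 97 × 152.7) = 0.01895 kg/m³.
(x−vt)²/(4Dt) = (104)²/(4 × 0.64 × 2900) = 1.457; exp(−1.457) = 0.2329.
C = 0.01895 × 0.2329 = 0.00441 kg/m³.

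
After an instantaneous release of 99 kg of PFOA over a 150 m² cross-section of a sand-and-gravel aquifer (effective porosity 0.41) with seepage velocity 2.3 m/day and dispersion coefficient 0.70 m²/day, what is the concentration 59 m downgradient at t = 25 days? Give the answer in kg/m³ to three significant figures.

0.105 kg/m³

For an instantaneous plane source, C(x,t) = M/(n_e·A·√(4πDt)) · exp(−(x−vt)²/(4Dt)), with n_e·A the pore (flow) area.
Plume center vt = 2.3 × 25 = 57.5 m, so the well at 59 m is 1.5 m downgradient of the peak.
√(4πDt) = 14.83 m, giving peak height M/(n_e·A·√(4πDt)) = 99/(0.41 × 150 × 14.83) = 0.1085 kg/m³.
(x−vt)²/(4Dt) = (1.5)²/(4 × 0.70 × 25) = 0.03214; exp(−0.03214) = 0.9684.
C = 0.1085 × 0.9684 = 0.105 kg/m³.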